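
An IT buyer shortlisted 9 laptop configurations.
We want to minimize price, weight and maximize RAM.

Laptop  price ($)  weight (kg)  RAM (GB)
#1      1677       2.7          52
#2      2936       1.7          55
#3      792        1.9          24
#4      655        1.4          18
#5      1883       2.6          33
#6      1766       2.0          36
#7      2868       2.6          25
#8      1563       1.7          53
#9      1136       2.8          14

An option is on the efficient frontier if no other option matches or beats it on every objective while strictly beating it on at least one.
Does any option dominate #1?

Yes

#8 vs #1: price 1563≤1677, weight 1.7≤2.7, RAM 53≥52 — #8 is at least as good on every objective and strictly better on at least one, so #8 dominates #1.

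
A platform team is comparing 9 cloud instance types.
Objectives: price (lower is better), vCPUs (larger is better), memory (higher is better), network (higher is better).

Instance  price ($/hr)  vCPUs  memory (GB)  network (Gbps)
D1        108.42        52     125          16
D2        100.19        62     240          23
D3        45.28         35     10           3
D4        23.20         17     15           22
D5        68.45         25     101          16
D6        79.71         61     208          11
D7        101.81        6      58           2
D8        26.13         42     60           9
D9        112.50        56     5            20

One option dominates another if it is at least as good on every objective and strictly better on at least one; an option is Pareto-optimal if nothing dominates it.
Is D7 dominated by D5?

Yes

D5 vs D7: price 68.45≤101.81, vCPUs 25≥6, memory 101≥58, network 16≥2 — D5 is at least as good on every objective with at least one strict improvement.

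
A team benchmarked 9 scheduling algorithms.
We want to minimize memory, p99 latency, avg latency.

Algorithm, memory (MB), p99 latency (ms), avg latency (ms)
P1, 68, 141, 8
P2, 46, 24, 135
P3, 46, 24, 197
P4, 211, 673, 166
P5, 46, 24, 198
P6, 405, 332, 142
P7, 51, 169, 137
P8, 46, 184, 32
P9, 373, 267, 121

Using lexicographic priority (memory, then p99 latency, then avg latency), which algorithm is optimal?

First minimize memory: best is 46, kept {P2, P3, P5, P8}.
Then minimize p99 latency: best is 24, kept {P2, P3, P5}.
Then minimize avg latency: best is 135, kept {P2}.

P2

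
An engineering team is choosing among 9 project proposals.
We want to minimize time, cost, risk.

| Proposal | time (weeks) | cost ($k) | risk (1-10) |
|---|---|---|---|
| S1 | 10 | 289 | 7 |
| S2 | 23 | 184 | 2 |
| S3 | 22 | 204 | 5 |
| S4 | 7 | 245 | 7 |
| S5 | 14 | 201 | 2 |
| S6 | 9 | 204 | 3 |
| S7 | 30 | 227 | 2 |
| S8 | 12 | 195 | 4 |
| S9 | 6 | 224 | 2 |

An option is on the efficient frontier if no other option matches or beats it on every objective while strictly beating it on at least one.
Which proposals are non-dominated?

S2, S5, S6, S8, S9

S1: dominated by S4 (time 7≤10, cost 245≤289, risk 7≤7).
S2: not dominated (best cost).
S3: dominated by S5 (time 14≤22, cost 201≤204, risk 2≤5).
S4: dominated by S9 (time 6≤7, cost 224≤245, risk 2≤7).
S5: not dominated.
S6: not dominated.
S7: dominated by S2 (time 23≤30, cost 184≤227, risk 2≤2).
S8: not dominated.
S9: not dominated (best time).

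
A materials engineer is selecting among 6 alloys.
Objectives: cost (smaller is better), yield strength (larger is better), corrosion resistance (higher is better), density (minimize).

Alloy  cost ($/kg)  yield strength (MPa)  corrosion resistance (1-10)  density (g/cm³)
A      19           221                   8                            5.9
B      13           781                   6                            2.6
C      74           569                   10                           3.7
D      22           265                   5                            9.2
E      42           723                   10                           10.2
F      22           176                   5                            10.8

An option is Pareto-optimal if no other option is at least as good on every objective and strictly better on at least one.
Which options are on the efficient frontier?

A, B, C, E

A: not dominated.
B: not dominated (best cost).
C: not dominated.
D: dominated by B (cost 13≤22, yield strength 781≥265, corrosion resistance 6≥5, density 2.6≤9.2).
E: not dominated.
F: dominated by A (cost 19≤22, yield strength 221≥176, corrosion resistance 8≥5, density 5.9≤10.8).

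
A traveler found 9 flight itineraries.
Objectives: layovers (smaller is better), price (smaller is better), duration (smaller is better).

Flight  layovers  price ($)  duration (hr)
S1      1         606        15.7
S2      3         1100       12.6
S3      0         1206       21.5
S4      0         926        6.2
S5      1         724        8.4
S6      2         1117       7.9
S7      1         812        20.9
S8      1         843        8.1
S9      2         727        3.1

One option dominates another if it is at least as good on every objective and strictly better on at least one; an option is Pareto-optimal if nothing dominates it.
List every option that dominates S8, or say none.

S1: worse on duration (15.7 vs 8.1).
S2: worse on layovers (3 vs 1).
S3: worse on price (1206 vs 843).
S4: worse on price (926 vs 843).
S5: worse on duration (8.4 vs 8.1).
S6: worse on layovers (2 vs 1).
S7: worse on duration (20.9 vs 8.1).
S9: worse on layovers (2 vs 1).
No option dominates S8.

none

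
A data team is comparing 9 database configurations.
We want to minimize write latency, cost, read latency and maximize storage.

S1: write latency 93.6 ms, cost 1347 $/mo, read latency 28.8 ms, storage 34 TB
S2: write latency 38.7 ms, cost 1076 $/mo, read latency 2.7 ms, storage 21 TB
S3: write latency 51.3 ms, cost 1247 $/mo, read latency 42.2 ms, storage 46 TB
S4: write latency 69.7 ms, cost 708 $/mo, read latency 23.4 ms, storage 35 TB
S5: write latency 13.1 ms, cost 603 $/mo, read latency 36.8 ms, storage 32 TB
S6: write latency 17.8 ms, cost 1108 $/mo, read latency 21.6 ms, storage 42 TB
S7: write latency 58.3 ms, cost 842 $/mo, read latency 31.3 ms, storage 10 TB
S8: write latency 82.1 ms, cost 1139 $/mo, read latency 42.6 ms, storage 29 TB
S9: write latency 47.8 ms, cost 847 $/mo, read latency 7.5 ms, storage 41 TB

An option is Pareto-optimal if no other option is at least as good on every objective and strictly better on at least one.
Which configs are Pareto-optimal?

S2, S3, S4, S5, S6, S7, S9

S1: dominated by S4 (write latency 69.7≤93.6, cost 708≤1347, read latency 23.4≤28.8, storage 35≥34).
S2: not dominated (best read latency).
S3: not dominated (best storage).
S4: not dominated.
S5: not dominated (best write latency).
S6: not dominated.
S7: not dominated.
S8: dominated by S4 (write latency 69.7≤82.1, cost 708≤1139, read latency 23.4≤42.6, storage 35≥29).
S9: not dominated.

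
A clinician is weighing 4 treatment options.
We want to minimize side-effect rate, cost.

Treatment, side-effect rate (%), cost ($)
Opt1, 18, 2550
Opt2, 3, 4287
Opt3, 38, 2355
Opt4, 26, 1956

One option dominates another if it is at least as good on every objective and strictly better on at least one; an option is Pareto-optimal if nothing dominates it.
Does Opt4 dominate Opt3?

Yes

Opt4 vs Opt3: side-effect rate 26≤38, cost 1956≤2355 — Opt4 is at least as good on every objective with at least one strict improvement.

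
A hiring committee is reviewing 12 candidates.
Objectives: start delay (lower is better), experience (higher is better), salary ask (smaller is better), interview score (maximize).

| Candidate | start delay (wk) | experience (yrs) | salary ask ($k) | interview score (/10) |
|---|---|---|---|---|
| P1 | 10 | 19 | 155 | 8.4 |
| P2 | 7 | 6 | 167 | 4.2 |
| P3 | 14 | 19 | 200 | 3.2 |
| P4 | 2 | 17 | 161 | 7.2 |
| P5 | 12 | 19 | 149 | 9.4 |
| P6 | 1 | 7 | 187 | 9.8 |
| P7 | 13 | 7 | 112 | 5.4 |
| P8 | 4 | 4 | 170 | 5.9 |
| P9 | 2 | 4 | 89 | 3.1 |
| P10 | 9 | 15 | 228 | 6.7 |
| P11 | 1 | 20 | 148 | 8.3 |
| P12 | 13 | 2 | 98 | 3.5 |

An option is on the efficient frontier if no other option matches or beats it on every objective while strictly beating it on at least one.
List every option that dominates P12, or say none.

none

P1: worse on salary ask (155 vs 98).
P2: worse on salary ask (167 vs 98).
P3: worse on start delay (14 vs 13).
P4: worse on salary ask (161 vs 98).
P5: worse on salary ask (149 vs 98).
P6: worse on salary ask (187 vs 98).
P7: worse on salary ask (112 vs 98).
P8: worse on salary ask (170 vs 98).
P9: worse on interview score (3.1 vs 3.5).
P10: worse on salary ask (228 vs 98).
P11: worse on salary ask (148 vs 98).
No option dominates P12.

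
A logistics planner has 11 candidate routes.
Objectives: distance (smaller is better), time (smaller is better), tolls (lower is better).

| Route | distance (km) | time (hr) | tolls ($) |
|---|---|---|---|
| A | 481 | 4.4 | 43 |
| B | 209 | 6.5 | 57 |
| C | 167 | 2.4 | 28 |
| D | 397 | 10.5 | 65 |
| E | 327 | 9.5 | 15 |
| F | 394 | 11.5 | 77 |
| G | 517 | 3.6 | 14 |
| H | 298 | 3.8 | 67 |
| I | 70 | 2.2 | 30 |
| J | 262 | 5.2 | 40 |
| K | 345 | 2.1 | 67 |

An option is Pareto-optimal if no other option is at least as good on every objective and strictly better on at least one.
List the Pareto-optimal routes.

A: dominated by C (distance 167≤481, time 2.4≤4.4, tolls 28≤43).
B: dominated by C (distance 167≤209, time 2.4≤6.5, tolls 28≤57).
C: not dominated.
D: dominated by B (distance 209≤397, time 6.5≤10.5, tolls 57≤65).
E: not dominated.
F: dominated by B (distance 209≤394, time 6.5≤11.5, tolls 57≤77).
G: not dominated (best tolls).
H: dominated by C (distance 167≤298, time 2.4≤3.8, tolls 28≤67).
I: not dominated (best distance).
J: dominated by C (distance 167≤262, time 2.4≤5.2, tolls 28≤40).
K: not dominated (best time).

C, E, G, I, K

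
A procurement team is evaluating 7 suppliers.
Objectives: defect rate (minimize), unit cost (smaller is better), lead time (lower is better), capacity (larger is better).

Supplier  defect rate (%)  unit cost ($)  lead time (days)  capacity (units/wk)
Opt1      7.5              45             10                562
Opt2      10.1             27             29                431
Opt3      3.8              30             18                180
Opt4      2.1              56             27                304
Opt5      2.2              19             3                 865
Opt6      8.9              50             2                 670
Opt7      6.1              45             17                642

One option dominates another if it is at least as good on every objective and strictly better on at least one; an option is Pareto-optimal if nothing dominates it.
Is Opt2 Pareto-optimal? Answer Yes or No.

No

Opt5 vs Opt2: defect rate 2.2≤10.1, unit cost 19≤27, lead time 3≤29, capacity 865≥431 — Opt5 is at least as good on every objective and strictly better on at least one, so Opt5 dominates Opt2.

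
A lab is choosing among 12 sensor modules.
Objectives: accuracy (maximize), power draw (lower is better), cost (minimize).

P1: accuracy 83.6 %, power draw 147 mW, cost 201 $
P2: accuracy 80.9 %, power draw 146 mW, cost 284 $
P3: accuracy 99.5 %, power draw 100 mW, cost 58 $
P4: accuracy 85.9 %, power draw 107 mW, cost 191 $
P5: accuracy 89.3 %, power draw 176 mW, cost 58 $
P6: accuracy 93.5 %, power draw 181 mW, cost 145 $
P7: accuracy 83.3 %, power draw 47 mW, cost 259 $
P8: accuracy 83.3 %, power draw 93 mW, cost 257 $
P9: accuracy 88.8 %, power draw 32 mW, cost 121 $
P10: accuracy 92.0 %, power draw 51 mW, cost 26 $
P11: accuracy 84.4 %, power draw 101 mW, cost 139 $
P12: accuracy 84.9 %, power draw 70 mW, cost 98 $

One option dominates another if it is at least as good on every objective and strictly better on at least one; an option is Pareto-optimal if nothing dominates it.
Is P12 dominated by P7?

No

P7 vs P12: P7 is worse on accuracy (83.3 vs 84.9), so it does not dominate P12.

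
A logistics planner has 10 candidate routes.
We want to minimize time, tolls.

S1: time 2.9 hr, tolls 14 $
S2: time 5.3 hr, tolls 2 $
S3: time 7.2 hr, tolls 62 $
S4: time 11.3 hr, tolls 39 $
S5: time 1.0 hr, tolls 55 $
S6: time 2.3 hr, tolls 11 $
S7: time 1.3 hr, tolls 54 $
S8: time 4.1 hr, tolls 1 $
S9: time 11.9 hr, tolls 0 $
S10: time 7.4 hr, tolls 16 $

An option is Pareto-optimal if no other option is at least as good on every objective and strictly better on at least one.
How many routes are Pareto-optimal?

S1: dominated by S6 (time 2.3≤2.9, tolls 11≤14).
S2: dominated by S8 (time 4.1≤5.3, tolls 1≤2).
S3: dominated by S1 (time 2.9≤7.2, tolls 14≤62).
S4: dominated by S1 (time 2.9≤11.3, tolls 14≤39).
S5: not dominated (best time).
S6: not dominated.
S7: not dominated.
S8: not dominated.
S9: not dominated (best tolls).
S10: dominated by S1 (time 2.9≤7.4, tolls 14≤16).
Pareto-optimal: S5, S6, S7, S8, S9 → 5.

5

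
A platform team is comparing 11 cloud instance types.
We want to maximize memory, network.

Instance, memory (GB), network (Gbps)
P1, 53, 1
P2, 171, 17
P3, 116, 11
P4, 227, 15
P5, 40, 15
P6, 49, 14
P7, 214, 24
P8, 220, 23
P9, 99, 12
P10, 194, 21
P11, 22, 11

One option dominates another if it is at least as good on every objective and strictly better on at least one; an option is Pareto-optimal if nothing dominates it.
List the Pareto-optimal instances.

P4, P7, P8

P1: dominated by P2 (memory 171≥53, network 17≥1).
P2: dominated by P7 (memory 214≥171, network 24≥17).
P3: dominated by P2 (memory 171≥116, network 17≥11).
P4: not dominated (best memory).
P5: dominated by P2 (memory 171≥40, network 17≥15).
P6: dominated by P2 (memory 171≥49, network 17≥14).
P7: not dominated (best network).
P8: not dominated.
P9: dominated by P2 (memory 171≥99, network 17≥12).
P10: dominated by P7 (memory 214≥194, network 24≥21).
P11: dominated by P2 (memory 171≥22, network 17≥11).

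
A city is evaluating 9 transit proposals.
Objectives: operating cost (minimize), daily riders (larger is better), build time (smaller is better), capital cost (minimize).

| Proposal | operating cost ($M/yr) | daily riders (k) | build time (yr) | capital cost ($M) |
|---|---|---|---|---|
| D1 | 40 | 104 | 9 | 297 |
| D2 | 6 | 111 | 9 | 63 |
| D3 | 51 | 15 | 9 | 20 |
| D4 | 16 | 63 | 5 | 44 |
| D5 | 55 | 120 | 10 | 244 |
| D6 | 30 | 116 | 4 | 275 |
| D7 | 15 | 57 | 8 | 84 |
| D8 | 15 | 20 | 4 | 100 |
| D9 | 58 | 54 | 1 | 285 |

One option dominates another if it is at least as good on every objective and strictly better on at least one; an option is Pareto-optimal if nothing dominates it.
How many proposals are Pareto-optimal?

8

D1: dominated by D2 (operating cost 6≤40, daily riders 111≥104, build time 9≤9, capital cost 63≤297).
D2: not dominated (best operating cost).
D3: not dominated (best capital cost).
D4: not dominated.
D5: not dominated (best daily riders).
D6: not dominated.
D7: not dominated.
D8: not dominated.
D9: not dominated (best build time).
Pareto-optimal: D2, D3, D4, D5, D6, D7, D8, D9 → 8.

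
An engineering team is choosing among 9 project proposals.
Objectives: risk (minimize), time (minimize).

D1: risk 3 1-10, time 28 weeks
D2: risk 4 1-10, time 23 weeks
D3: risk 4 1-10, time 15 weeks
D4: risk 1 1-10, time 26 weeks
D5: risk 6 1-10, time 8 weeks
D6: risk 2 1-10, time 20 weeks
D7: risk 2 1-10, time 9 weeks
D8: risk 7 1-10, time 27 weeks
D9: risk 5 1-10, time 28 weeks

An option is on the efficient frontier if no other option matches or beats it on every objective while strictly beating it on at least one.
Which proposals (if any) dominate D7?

none

D1: worse on risk (3 vs 2).
D2: worse on risk (4 vs 2).
D3: worse on risk (4 vs 2).
D4: worse on time (26 vs 9).
D5: worse on risk (6 vs 2).
D6: worse on time (20 vs 9).
D8: worse on risk (7 vs 2).
D9: worse on risk (5 vs 2).
No option dominates D7.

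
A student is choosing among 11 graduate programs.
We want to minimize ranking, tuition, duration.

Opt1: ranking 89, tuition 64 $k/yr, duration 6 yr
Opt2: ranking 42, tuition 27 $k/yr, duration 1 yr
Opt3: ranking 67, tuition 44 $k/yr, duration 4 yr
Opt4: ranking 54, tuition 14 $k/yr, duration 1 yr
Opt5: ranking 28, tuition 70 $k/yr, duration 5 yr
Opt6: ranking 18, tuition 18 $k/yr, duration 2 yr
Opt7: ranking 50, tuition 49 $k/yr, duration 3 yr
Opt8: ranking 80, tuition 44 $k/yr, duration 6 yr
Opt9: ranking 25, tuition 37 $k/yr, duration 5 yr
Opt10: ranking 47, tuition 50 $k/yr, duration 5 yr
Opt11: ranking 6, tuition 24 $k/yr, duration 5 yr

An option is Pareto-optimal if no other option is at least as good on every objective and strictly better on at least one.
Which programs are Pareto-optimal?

Opt2, Opt4, Opt6, Opt11

Opt1: dominated by Opt2 (ranking 42≤89, tuition 27≤64, duration 1≤6).
Opt2: not dominated.
Opt3: dominated by Opt2 (ranking 42≤67, tuition 27≤44, duration 1≤4).
Opt4: not dominated (best tuition).
Opt5: dominated by Opt6 (ranking 18≤28, tuition 18≤70, duration 2≤5).
Opt6: not dominated.
Opt7: dominated by Opt2 (ranking 42≤50, tuition 27≤49, duration 1≤3).
Opt8: dominated by Opt2 (ranking 42≤80, tuition 27≤44, duration 1≤6).
Opt9: dominated by Opt6 (ranking 18≤25, tuition 18≤37, duration 2≤5).
Opt10: dominated by Opt2 (ranking 42≤47, tuition 27≤50, duration 1≤5).
Opt11: not dominated (best ranking).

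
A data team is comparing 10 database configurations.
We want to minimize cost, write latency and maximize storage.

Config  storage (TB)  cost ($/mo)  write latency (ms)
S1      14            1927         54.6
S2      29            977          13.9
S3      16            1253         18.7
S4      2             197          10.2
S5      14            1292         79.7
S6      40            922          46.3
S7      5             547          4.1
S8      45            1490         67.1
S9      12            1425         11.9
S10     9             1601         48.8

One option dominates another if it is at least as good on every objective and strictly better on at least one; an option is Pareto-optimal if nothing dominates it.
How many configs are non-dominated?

S1: dominated by S2 (storage 29≥14, cost 977≤1927, write latency 13.9≤54.6).
S2: not dominated.
S3: dominated by S2 (storage 29≥16, cost 977≤1253, write latency 13.9≤18.7).
S4: not dominated (best cost).
S5: dominated by S2 (storage 29≥14, cost 977≤1292, write latency 13.9≤79.7).
S6: not dominated.
S7: not dominated (best write latency).
S8: not dominated (best storage).
S9: not dominated.
S10: dominated by S2 (storage 29≥9, cost 977≤1601, write latency 13.9≤48.8).
Pareto-optimal: S2, S4, S6, S7, S8, S9 → 6.

6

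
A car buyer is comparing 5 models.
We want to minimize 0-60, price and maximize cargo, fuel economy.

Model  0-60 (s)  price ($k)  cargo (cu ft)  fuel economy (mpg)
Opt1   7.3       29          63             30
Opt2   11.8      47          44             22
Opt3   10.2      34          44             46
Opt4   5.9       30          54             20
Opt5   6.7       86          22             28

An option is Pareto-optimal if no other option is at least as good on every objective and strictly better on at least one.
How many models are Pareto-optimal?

Opt1: not dominated (best price).
Opt2: dominated by Opt1 (0-60 7.3≤11.8, price 29≤47, cargo 63≥44, fuel economy 30≥22).
Opt3: not dominated (best fuel economy).
Opt4: not dominated (best 0-60).
Opt5: not dominated.
Pareto-optimal: Opt1, Opt3, Opt4, Opt5 → 4.

4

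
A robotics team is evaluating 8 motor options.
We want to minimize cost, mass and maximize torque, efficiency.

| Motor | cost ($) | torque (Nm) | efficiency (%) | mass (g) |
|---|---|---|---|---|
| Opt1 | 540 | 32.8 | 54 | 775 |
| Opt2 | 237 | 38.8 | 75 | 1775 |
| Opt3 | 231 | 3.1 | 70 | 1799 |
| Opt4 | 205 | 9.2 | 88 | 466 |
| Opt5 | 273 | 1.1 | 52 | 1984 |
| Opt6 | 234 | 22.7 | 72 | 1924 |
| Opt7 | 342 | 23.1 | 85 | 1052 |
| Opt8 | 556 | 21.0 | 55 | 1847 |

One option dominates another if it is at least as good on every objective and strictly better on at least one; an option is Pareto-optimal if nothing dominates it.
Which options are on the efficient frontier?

Opt1, Opt2, Opt4, Opt6, Opt7

Opt1: not dominated.
Opt2: not dominated (best torque).
Opt3: dominated by Opt4 (cost 205≤231, torque 9.2≥3.1, efficiency 88≥70, mass 466≤1799).
Opt4: not dominated (best cost).
Opt5: dominated by Opt2 (cost 237≤273, torque 38.8≥1.1, efficiency 75≥52, mass 1775≤1984).
Opt6: not dominated.
Opt7: not dominated.
Opt8: dominated by Opt2 (cost 237≤556, torque 38.8≥21.0, efficiency 75≥55, mass 1775≤1847).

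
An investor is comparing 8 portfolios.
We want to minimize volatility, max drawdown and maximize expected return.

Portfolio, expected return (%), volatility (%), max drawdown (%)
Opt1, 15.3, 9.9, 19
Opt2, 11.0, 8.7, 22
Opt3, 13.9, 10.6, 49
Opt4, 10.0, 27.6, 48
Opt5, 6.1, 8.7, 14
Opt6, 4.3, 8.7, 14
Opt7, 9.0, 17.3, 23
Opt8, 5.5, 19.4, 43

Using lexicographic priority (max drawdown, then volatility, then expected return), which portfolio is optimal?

Opt5

First minimize max drawdown: best is 14, kept {Opt5, Opt6}.
Then minimize volatility: best is 8.7, kept {Opt5, Opt6}.
Then maximize expected return: best is 6.1, kept {Opt5}.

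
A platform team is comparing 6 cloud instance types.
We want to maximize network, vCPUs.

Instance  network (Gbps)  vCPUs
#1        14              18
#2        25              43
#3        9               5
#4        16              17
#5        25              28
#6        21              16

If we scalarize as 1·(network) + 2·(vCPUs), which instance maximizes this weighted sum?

#2

#1: 1·14 + 2·18 = 50
#2: 1·25 + 2·43 = 111
#3: 1·9 + 2·5 = 19
#4: 1·16 + 2·17 = 50
#5: 1·25 + 2·28 = 81
#6: 1·21 + 2·16 = 53
Highest: #2 at 111.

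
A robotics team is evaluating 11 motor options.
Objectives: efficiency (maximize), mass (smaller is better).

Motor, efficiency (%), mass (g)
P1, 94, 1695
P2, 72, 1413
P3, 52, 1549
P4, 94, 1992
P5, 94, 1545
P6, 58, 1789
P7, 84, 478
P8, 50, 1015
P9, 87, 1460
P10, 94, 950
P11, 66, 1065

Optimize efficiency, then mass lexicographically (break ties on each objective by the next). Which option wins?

First maximize efficiency: best is 94, kept {P1, P4, P5, P10}.
Then minimize mass: best is 950, kept {P10}.

P10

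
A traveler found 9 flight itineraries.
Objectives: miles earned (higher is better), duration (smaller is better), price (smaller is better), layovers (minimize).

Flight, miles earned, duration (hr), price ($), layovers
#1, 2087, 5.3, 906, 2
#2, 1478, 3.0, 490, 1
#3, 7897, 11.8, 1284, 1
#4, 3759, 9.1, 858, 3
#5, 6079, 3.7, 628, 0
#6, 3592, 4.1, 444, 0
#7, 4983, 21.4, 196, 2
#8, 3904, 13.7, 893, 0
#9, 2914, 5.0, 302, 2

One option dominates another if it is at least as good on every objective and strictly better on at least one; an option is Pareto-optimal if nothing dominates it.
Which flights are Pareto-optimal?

#1: dominated by #5 (miles earned 6079≥2087, duration 3.7≤5.3, price 628≤906, layovers 0≤2).
#2: not dominated (best duration).
#3: not dominated (best miles earned).
#4: dominated by #5 (miles earned 6079≥3759, duration 3.7≤9.1, price 628≤858, layovers 0≤3).
#5: not dominated.
#6: not dominated.
#7: not dominated (best price).
#8: dominated by #5 (miles earned 6079≥3904, duration 3.7≤13.7, price 628≤893, layovers 0≤0).
#9: not dominated.

#2, #3, #5, #6, #7, #9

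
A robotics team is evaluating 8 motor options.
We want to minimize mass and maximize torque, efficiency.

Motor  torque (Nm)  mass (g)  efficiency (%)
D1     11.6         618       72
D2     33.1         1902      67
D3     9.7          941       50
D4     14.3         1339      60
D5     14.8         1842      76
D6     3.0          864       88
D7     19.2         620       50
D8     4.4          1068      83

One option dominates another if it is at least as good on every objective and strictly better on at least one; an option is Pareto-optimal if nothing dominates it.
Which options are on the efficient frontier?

D1: not dominated (best mass).
D2: not dominated (best torque).
D3: dominated by D1 (torque 11.6≥9.7, mass 618≤941, efficiency 72≥50).
D4: not dominated.
D5: not dominated.
D6: not dominated (best efficiency).
D7: not dominated.
D8: not dominated.

D1, D2, D4, D5, D6, D7, D8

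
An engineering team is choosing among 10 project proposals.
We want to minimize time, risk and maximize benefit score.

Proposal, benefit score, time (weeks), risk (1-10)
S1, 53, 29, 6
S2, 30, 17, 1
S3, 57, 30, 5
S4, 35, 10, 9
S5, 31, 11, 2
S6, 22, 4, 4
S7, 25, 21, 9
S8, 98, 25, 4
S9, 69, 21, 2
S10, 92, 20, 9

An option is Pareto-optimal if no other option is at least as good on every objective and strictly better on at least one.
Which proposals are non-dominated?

S1: dominated by S8 (benefit score 98≥53, time 25≤29, risk 4≤6).
S2: not dominated (best risk).
S3: dominated by S8 (benefit score 98≥57, time 25≤30, risk 4≤5).
S4: not dominated.
S5: not dominated.
S6: not dominated (best time).
S7: dominated by S2 (benefit score 30≥25, time 17≤21, risk 1≤9).
S8: not dominated (best benefit score).
S9: not dominated.
S10: not dominated.

S2, S4, S5, S6, S8, S9, S10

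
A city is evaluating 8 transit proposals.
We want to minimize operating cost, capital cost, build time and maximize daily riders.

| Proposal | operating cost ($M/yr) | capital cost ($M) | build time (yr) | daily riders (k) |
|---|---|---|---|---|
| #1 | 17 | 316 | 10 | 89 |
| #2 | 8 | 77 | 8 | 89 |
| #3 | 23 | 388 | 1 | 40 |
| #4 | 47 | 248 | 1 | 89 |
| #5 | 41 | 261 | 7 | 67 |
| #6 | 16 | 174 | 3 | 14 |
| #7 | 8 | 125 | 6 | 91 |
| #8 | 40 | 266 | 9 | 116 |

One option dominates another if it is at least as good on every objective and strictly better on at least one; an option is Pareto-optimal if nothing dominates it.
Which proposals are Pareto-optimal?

#2, #3, #4, #6, #7, #8

#1: dominated by #2 (operating cost 8≤17, capital cost 77≤316, build time 8≤10, daily riders 89≥89).
#2: not dominated (best capital cost).
#3: not dominated.
#4: not dominated.
#5: dominated by #7 (operating cost 8≤41, capital cost 125≤261, build time 6≤7, daily riders 91≥67).
#6: not dominated.
#7: not dominated.
#8: not dominated (best daily riders).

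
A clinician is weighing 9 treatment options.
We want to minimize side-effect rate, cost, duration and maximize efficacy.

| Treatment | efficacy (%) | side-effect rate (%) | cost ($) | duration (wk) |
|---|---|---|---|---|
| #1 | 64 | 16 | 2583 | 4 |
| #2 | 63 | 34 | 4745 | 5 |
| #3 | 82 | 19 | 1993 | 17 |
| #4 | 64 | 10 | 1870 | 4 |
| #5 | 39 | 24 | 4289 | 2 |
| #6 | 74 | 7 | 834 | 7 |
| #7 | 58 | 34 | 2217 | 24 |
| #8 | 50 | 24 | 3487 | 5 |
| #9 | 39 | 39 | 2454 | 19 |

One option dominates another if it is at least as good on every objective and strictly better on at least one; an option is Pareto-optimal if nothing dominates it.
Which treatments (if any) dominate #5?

none

#1: worse on duration (4 vs 2).
#2: worse on side-effect rate (34 vs 24).
#3: worse on duration (17 vs 2).
#4: worse on duration (4 vs 2).
#6: worse on duration (7 vs 2).
#7: worse on side-effect rate (34 vs 24).
#8: worse on duration (5 vs 2).
#9: worse on side-effect rate (39 vs 24).
No option dominates #5.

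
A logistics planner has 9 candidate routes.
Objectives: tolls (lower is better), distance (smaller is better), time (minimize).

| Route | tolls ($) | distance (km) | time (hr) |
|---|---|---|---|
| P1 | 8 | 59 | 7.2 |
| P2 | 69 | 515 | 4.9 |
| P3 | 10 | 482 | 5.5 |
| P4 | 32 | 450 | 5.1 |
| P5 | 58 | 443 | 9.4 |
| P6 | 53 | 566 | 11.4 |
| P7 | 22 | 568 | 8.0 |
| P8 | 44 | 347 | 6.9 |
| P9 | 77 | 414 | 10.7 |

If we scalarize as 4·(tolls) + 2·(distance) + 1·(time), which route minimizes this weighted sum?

P1

P1: 4·8 + 2·59 + 1·7.2 = 157.2
P2: 4·69 + 2·515 + 1·4.9 = 1310.9
P3: 4·10 + 2·482 + 1·5.5 = 1009.5
P4: 4·32 + 2·450 + 1·5.1 = 1033.1
P5: 4·58 + 2·443 + 1·9.4 = 1127.4
P6: 4·53 + 2·566 + 1·11.4 = 1355.4
P7: 4·22 + 2·568 + 1·8.0 = 1232.0
P8: 4·44 + 2·347 + 1·6.9 = 876.9
P9: 4·77 + 2·414 + 1·10.7 = 1146.7
Lowest: P1 at 157.2.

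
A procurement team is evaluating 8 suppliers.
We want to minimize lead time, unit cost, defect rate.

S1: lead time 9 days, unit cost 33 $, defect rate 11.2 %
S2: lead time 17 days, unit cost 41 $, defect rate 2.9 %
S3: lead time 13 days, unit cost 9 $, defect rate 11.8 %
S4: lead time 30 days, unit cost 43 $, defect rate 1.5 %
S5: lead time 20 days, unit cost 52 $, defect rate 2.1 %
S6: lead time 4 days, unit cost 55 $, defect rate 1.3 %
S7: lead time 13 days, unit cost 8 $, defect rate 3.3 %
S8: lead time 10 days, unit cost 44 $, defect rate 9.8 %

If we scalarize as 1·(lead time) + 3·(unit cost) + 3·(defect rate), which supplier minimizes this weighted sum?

S1: 1·9 + 3·33 + 3·11.2 = 141.6
S2: 1·17 + 3·41 + 3·2.9 = 148.7
S3: 1·13 + 3·9 + 3·11.8 = 75.4
S4: 1·30 + 3·43 + 3·1.5 = 163.5
S5: 1·20 + 3·52 + 3·2.1 = 182.3
S6: 1·4 + 3·55 + 3·1.3 = 172.9
S7: 1·13 + 3·8 + 3·3.3 = 46.9
S8: 1·10 + 3·44 + 3·9.8 = 171.4
Lowest: S7 at 46.9.

S7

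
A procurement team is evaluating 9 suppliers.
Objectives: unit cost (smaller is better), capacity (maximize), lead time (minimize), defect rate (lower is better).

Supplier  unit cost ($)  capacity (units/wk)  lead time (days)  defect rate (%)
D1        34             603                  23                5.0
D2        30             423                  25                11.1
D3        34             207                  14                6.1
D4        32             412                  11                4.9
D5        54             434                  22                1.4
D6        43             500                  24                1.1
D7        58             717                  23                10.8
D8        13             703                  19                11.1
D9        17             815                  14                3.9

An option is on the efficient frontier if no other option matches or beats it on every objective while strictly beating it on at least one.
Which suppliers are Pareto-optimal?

D4, D5, D6, D8, D9

D1: dominated by D9 (unit cost 17≤34, capacity 815≥603, lead time 14≤23, defect rate 3.9≤5.0).
D2: dominated by D8 (unit cost 13≤30, capacity 703≥423, lead time 19≤25, defect rate 11.1≤11.1).
D3: dominated by D4 (unit cost 32≤34, capacity 412≥207, lead time 11≤14, defect rate 4.9≤6.1).
D4: not dominated (best lead time).
D5: not dominated.
D6: not dominated (best defect rate).
D7: dominated by D9 (unit cost 17≤58, capacity 815≥717, lead time 14≤23, defect rate 3.9≤10.8).
D8: not dominated (best unit cost).
D9: not dominated (best capacity).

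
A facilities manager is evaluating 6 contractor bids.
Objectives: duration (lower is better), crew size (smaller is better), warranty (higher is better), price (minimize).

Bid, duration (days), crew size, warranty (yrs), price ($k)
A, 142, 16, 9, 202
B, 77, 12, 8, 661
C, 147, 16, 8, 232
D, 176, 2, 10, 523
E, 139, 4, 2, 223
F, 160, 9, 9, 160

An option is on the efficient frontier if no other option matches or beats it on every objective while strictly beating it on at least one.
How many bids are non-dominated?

A: not dominated.
B: not dominated (best duration).
C: dominated by A (duration 142≤147, crew size 16≤16, warranty 9≥8, price 202≤232).
D: not dominated (best crew size).
E: not dominated.
F: not dominated (best price).
Pareto-optimal: A, B, D, E, F → 5.

5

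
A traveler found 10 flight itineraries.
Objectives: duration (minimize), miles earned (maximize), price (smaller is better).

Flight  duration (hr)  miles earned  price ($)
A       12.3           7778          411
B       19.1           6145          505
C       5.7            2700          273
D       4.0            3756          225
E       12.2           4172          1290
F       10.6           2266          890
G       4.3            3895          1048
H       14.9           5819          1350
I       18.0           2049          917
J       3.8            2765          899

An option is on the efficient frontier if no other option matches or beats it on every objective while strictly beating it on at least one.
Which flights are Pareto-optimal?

A, D, E, G, J

A: not dominated (best miles earned).
B: dominated by A (duration 12.3≤19.1, miles earned 7778≥6145, price 411≤505).
C: dominated by D (duration 4.0≤5.7, miles earned 3756≥2700, price 225≤273).
D: not dominated (best price).
E: not dominated.
F: dominated by C (duration 5.7≤10.6, miles earned 2700≥2266, price 273≤890).
G: not dominated.
H: dominated by A (duration 12.3≤14.9, miles earned 7778≥5819, price 411≤1350).
I: dominated by A (duration 12.3≤18.0, miles earned 7778≥2049, price 411≤917).
J: not dominated (best duration).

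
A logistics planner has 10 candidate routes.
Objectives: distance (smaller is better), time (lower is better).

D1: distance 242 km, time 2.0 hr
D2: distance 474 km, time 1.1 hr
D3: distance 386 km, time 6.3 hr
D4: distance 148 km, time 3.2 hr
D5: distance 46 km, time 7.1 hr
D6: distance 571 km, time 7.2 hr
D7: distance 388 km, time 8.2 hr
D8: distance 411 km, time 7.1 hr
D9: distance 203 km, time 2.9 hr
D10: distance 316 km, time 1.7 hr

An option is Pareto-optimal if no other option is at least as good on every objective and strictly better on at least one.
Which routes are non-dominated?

D1, D2, D4, D5, D9, D10

D1: not dominated.
D2: not dominated (best time).
D3: dominated by D1 (distance 242≤386, time 2.0≤6.3).
D4: not dominated.
D5: not dominated (best distance).
D6: dominated by D1 (distance 242≤571, time 2.0≤7.2).
D7: dominated by D1 (distance 242≤388, time 2.0≤8.2).
D8: dominated by D1 (distance 242≤411, time 2.0≤7.1).
D9: not dominated.
D10: not dominated.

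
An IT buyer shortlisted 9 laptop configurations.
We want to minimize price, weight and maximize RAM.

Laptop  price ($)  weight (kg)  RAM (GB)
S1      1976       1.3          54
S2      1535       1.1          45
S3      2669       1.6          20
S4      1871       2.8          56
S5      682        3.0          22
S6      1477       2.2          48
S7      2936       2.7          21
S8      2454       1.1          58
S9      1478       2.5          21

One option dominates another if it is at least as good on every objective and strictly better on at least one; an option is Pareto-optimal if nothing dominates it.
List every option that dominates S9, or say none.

S6: price 1477≤1478, weight 2.2≤2.5, RAM 48≥21 — dominates S9.
Others (S1, S2, S3, S4, S5, S7, S8) are each worse than S9 on at least one objective.

S6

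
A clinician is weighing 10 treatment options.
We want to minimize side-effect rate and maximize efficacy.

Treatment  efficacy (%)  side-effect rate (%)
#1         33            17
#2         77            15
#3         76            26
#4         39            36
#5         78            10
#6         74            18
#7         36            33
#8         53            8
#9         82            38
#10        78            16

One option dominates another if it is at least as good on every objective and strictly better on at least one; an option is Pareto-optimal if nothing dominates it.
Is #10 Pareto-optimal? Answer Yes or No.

No

#5 vs #10: efficacy 78≥78, side-effect rate 10≤16 — #5 is at least as good on every objective and strictly better on at least one, so #5 dominates #10.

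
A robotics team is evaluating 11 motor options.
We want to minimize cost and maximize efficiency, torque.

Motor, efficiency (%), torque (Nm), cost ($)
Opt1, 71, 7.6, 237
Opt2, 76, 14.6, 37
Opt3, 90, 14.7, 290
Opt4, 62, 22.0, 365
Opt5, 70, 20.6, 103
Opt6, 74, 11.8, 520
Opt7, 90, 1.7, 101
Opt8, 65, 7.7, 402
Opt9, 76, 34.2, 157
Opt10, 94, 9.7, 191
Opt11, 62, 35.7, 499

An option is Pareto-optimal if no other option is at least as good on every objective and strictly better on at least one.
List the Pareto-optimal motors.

Opt2, Opt3, Opt5, Opt7, Opt9, Opt10, Opt11

Opt1: dominated by Opt2 (efficiency 76≥71, torque 14.6≥7.6, cost 37≤237).
Opt2: not dominated (best cost).
Opt3: not dominated.
Opt4: dominated by Opt9 (efficiency 76≥62, torque 34.2≥22.0, cost 157≤365).
Opt5: not dominated.
Opt6: dominated by Opt2 (efficiency 76≥74, torque 14.6≥11.8, cost 37≤520).
Opt7: not dominated.
Opt8: dominated by Opt2 (efficiency 76≥65, torque 14.6≥7.7, cost 37≤402).
Opt9: not dominated.
Opt10: not dominated (best efficiency).
Opt11: not dominated (best torque).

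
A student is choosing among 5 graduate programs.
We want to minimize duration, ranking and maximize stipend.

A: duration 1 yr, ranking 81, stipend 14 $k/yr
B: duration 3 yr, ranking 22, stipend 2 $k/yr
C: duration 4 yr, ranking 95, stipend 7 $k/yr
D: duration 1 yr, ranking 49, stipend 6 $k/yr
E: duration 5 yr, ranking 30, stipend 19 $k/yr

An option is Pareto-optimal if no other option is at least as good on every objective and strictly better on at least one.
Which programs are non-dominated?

A: not dominated.
B: not dominated (best ranking).
C: dominated by A (duration 1≤4, ranking 81≤95, stipend 14≥7).
D: not dominated.
E: not dominated (best stipend).

A, B, D, E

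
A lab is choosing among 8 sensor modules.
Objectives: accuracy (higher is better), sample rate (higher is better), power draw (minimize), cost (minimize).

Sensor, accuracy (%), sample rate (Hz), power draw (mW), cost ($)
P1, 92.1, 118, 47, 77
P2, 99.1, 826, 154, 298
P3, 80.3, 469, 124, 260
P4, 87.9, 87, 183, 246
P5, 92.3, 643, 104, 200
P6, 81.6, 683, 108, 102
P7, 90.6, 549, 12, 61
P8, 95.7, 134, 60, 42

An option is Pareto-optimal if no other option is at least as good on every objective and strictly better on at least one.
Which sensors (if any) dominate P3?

P5: accuracy 92.3≥80.3, sample rate 643≥469, power draw 104≤124, cost 200≤260 — dominates P3.
P6: accuracy 81.6≥80.3, sample rate 683≥469, power draw 108≤124, cost 102≤260 — dominates P3.
P7: accuracy 90.6≥80.3, sample rate 549≥469, power draw 12≤124, cost 61≤260 — dominates P3.
Others (P1, P2, P4, P8) are each worse than P3 on at least one objective.

P5, P6, P7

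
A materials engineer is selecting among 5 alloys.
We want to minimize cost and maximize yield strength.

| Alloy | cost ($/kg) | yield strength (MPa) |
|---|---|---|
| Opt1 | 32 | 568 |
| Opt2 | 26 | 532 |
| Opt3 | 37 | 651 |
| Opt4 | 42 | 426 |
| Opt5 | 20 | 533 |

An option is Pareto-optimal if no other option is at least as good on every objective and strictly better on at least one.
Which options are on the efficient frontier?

Opt1: not dominated.
Opt2: dominated by Opt5 (cost 20≤26, yield strength 533≥532).
Opt3: not dominated (best yield strength).
Opt4: dominated by Opt1 (cost 32≤42, yield strength 568≥426).
Opt5: not dominated (best cost).

Opt1, Opt3, Opt5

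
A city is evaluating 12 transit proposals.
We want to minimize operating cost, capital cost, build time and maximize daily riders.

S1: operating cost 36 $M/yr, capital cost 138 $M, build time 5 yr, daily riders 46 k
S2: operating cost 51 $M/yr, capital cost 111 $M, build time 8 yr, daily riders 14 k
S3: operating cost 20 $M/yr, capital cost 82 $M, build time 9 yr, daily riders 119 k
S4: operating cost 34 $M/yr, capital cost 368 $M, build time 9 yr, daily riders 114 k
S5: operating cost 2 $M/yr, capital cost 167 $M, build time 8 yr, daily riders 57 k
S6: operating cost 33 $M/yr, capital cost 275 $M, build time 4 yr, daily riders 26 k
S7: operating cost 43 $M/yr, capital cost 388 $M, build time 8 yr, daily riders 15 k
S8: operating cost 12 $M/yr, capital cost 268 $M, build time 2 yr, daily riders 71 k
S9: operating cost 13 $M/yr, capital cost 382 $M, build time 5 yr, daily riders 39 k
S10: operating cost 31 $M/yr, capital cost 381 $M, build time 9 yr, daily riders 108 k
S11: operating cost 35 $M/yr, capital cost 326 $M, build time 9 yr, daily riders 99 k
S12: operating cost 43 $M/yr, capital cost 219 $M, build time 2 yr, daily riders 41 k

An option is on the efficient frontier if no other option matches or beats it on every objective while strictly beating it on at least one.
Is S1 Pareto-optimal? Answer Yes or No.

Yes

S2: worse on operating cost (51 vs 36).
S3: worse on build time (9 vs 5).
S4: worse on capital cost (368 vs 138).
S5: worse on capital cost (167 vs 138).
S6: worse on capital cost (275 vs 138).
S7: worse on operating cost (43 vs 36).
S8: worse on capital cost (268 vs 138).
S9: worse on capital cost (382 vs 138).
S10: worse on capital cost (381 vs 138).
S11: worse on capital cost (326 vs 138).
S12: worse on operating cost (43 vs 36).
No option is at least as good as S1 on every objective and strictly better on one.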